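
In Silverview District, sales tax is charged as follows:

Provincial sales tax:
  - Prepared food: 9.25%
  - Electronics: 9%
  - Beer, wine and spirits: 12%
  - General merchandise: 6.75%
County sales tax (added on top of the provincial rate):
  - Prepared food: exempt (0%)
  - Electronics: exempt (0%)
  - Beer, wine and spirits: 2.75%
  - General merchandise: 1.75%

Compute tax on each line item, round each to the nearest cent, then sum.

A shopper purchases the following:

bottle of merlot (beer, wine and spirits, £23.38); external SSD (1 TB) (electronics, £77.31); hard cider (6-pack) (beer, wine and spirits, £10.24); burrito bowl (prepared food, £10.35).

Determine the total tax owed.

£12.88

Bottle of merlot £23.38: beer, wine and spirits → 12% + 2.75% county = 14.75% → £3.45
External SSD (1 TB) £77.31: electronics → 9% + 0% county = 9% → £6.96
Hard cider (6-pack) £10.24: beer, wine and spirits → 12% + 2.75% county = 14.75% → £1.51
Burrito bowl £10.35: prepared food → 9.25% + 0% county = 9.25% → £0.96
Total tax = £3.45 + £6.96 + £1.51 + £0.96 = £12.88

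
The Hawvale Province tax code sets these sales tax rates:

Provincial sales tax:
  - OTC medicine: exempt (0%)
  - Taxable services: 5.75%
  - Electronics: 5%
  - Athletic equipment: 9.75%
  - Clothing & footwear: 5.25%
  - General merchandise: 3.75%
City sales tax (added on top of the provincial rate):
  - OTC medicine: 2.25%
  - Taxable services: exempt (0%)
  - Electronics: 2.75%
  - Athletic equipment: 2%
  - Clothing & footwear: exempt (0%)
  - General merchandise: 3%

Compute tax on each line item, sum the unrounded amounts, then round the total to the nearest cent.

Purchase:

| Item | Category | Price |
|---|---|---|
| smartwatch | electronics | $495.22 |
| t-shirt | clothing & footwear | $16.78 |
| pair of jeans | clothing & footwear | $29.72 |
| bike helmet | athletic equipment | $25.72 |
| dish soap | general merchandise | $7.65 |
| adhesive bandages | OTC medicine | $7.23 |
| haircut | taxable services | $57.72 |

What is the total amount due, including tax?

Smartwatch $495.22: electronics → 5% + 2.75% city = 7.75% → $38.37955
T-shirt $16.78: clothing & footwear → 5.25% + 0% city = 5.25% → $0.88095
Pair of jeans $29.72: clothing & footwear → 5.25% + 0% city = 5.25% → $1.5603
Bike helmet $25.72: athletic equipment → 9.75% + 2% city = 11.75% → $3.0221
Dish soap $7.65: general merchandise → 3.75% + 3% city = 6.75% → $0.516375
Adhesive bandages $7.23: OTC medicine → 0% + 2.25% city = 2.25% → $0.162675
Haircut $57.72: taxable services → 5.75% + 0% city = 5.75% → $3.3189
Subtotal = $640.04; unrounded tax = $47.84085 → $47.84; total due = $687.88

$687.88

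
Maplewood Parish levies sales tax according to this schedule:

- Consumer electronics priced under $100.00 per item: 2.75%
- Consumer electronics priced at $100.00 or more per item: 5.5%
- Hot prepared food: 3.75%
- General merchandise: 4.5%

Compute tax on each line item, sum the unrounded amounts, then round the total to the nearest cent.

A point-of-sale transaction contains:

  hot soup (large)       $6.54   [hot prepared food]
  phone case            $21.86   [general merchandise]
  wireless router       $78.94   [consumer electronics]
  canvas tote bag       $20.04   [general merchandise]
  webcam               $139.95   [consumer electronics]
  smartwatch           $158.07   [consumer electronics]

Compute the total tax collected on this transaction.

$20.69

Hot soup (large) $6.54: hot prepared food → 3.75% → $0.24525
Phone case $21.86: general merchandise → 4.5% → $0.9837
Wireless router $78.94: consumer electronics, under $100.00 → 2.75% → $2.17085
Canvas tote bag $20.04: general merchandise → 4.5% → $0.9018
Webcam $139.95: consumer electronics, $100.00 or more → 5.5% → $7.69725
Smartwatch $158.07: consumer electronics, $100.00 or more → 5.5% → $8.69385
Unrounded tax sum = $20.6927 → $20.69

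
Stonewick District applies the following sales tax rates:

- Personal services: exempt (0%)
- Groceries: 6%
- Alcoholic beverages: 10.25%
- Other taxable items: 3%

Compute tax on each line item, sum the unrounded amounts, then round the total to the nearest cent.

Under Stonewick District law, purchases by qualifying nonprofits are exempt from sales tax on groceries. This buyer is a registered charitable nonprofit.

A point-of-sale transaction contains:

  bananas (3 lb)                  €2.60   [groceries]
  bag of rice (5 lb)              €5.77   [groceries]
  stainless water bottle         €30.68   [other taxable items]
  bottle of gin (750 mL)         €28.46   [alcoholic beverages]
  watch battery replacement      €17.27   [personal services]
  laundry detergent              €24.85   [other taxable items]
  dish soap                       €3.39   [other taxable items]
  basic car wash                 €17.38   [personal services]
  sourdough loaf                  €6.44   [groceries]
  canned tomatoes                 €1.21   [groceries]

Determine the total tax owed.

€4.68

Bananas (3 lb) €2.60: groceries, buyer-exempt → 0% → €0.00
Bag of rice (5 lb) €5.77: groceries, buyer-exempt → 0% → €0.00
Stainless water bottle €30.68: other taxable items → 3% → €0.9204
Bottle of gin (750 mL) €28.46: alcoholic beverages → 10.25% → €2.91715
Watch battery replacement €17.27: personal services → 0% → €0.00
Laundry detergent €24.85: other taxable items → 3% → €0.7455
Dish soap €3.39: other taxable items → 3% → €0.1017
Basic car wash €17.38: personal services → 0% → €0.00
Sourdough loaf €6.44: groceries, buyer-exempt → 0% → €0.00
Canned tomatoes €1.21: groceries, buyer-exempt → 0% → €0.00
Unrounded tax sum = €4.68475 → €4.68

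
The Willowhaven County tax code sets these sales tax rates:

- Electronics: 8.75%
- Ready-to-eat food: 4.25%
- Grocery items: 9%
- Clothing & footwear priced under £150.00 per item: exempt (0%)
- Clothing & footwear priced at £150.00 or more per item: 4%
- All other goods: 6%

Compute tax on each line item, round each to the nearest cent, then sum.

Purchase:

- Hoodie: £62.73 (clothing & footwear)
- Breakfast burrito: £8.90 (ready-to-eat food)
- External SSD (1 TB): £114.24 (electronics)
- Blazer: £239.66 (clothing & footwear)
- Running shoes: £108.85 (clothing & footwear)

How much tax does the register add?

Hoodie £62.73: clothing & footwear, under £150.00 → 0% → £0.00
Breakfast burrito £8.90: ready-to-eat food → 4.25% → £0.38
External SSD (1 TB) £114.24: electronics → 8.75% → £10.00
Blazer £239.66: clothing & footwear, £150.00 or more → 4% → £9.59
Running shoes £108.85: clothing & footwear, under £150.00 → 0% → £0.00
Total tax = £0.38 + £10.00 + £9.59 = £19.97

£19.97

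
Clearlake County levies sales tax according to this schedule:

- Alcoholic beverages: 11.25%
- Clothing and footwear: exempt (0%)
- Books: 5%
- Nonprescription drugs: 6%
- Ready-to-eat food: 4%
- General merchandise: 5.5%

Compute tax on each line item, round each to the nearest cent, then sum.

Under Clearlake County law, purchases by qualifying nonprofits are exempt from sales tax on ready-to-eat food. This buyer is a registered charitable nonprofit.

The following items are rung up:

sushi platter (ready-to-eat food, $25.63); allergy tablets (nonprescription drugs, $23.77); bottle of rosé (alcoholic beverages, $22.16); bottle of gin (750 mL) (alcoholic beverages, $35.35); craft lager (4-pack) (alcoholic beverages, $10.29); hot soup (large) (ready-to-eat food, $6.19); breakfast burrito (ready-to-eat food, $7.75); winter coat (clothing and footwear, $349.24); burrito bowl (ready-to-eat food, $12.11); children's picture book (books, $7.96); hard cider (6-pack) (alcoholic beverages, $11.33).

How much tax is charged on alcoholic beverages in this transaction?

Bottle of rosé $22.16: alcoholic beverages → 11.25% → $2.49
Bottle of gin (750 mL) $35.35: alcoholic beverages → 11.25% → $3.98
Craft lager (4-pack) $10.29: alcoholic beverages → 11.25% → $1.16
Hard cider (6-pack) $11.33: alcoholic beverages → 11.25% → $1.27
Tax on alcoholic beverages = $2.49 + $3.98 + $1.16 + $1.27 = $8.90

$8.90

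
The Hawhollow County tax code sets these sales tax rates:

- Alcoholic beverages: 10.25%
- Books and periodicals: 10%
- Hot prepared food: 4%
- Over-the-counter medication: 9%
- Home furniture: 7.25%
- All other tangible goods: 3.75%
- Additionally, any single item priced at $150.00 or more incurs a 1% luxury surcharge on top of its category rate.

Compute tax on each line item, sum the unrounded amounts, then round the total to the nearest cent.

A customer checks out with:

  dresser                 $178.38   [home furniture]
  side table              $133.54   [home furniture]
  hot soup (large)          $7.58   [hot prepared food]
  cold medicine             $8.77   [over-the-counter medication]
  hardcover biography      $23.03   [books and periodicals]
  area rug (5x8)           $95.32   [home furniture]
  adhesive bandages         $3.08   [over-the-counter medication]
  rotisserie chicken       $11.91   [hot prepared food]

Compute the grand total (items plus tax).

$497.07

Dresser $178.38: home furniture → 7.25% + 1% surcharge = 8.25% → $14.71635
Side table $133.54: home furniture → 7.25% → $9.68165
Hot soup (large) $7.58: hot prepared food → 4% → $0.3032
Cold medicine $8.77: over-the-counter medication → 9% → $0.7893
Hardcover biography $23.03: books and periodicals → 10% → $2.303
Area rug (5x8) $95.32: home furniture → 7.25% → $6.9107
Adhesive bandages $3.08: over-the-counter medication → 9% → $0.2772
Rotisserie chicken $11.91: hot prepared food → 4% → $0.4764
Subtotal = $461.61; unrounded tax = $35.4578 → $35.46; total due = $497.07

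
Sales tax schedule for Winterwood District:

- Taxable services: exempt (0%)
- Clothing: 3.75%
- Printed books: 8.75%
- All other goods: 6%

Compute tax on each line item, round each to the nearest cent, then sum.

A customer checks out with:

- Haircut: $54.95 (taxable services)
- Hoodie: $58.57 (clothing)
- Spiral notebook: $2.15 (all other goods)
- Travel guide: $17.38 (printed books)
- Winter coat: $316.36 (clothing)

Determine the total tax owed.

$15.71

Haircut $54.95: taxable services → 0% → $0.00
Hoodie $58.57: clothing → 3.75% → $2.20
Spiral notebook $2.15: all other goods → 6% → $0.13
Travel guide $17.38: printed books → 8.75% → $1.52
Winter coat $316.36: clothing → 3.75% → $11.86
Total tax = $2.20 + $0.13 + $1.52 + $11.86 = $15.71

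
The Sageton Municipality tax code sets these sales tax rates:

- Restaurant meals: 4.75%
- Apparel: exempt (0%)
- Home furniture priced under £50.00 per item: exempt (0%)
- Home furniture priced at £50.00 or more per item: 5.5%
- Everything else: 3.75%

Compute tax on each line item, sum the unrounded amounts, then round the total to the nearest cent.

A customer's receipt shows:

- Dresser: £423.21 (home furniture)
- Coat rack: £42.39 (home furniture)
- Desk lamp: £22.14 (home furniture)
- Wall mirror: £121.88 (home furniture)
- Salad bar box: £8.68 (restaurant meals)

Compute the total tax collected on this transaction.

£30.39

Dresser £423.21: home furniture, £50.00 or more → 5.5% → £23.27655
Coat rack £42.39: home furniture, under £50.00 → 0% → £0.00
Desk lamp £22.14: home furniture, under £50.00 → 0% → £0.00
Wall mirror £121.88: home furniture, £50.00 or more → 5.5% → £6.7034
Salad bar box £8.68: restaurant meals → 4.75% → £0.4123
Unrounded tax sum = £30.39225 → £30.39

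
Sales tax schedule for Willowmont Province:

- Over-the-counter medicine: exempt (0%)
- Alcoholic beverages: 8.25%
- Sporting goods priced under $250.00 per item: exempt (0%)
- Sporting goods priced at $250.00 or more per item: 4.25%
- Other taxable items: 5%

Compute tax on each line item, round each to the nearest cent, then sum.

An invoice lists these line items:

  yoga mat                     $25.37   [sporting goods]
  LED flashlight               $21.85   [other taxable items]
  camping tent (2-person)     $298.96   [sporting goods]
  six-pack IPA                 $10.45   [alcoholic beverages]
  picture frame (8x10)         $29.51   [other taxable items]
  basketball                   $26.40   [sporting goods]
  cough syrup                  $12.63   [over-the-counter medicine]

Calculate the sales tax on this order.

Yoga mat $25.37: sporting goods, under $250.00 → 0% → $0.00
LED flashlight $21.85: other taxable items → 5% → $1.09
Camping tent (2-person) $298.96: sporting goods, $250.00 or more → 4.25% → $12.71
Six-pack IPA $10.45: alcoholic beverages → 8.25% → $0.86
Picture frame (8x10) $29.51: other taxable items → 5% → $1.48
Basketball $26.40: sporting goods, under $250.00 → 0% → $0.00
Cough syrup $12.63: over-the-counter medicine → 0% → $0.00
Total tax = $1.09 + $12.71 + $0.86 + $1.48 = $16.14

$16.14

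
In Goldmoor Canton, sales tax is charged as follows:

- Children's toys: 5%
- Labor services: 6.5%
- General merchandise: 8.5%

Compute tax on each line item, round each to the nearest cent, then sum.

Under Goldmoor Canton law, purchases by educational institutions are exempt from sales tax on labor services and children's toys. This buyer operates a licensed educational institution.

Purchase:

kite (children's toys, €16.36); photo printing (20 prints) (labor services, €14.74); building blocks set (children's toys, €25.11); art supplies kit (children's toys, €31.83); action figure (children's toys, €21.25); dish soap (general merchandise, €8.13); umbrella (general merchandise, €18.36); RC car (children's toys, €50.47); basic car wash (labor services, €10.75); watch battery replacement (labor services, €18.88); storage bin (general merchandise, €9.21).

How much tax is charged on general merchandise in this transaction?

€3.03

Dish soap €8.13: general merchandise → 8.5% → €0.69
Umbrella €18.36: general merchandise → 8.5% → €1.56
Storage bin €9.21: general merchandise → 8.5% → €0.78
Tax on general merchandise = €0.69 + €1.56 + €0.78 = €3.03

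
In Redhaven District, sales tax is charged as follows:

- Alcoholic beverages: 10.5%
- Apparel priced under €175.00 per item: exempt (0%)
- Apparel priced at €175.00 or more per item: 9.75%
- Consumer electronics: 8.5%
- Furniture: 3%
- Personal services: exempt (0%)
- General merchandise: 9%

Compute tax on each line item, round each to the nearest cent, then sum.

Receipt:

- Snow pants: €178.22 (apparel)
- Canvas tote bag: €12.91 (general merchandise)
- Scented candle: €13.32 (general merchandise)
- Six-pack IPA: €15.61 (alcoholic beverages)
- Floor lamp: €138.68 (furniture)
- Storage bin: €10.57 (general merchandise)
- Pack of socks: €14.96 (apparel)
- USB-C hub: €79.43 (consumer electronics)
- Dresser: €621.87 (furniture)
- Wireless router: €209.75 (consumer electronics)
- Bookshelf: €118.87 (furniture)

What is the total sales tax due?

€73.30

Snow pants €178.22: apparel, €175.00 or more → 9.75% → €17.38
Canvas tote bag €12.91: general merchandise → 9% → €1.16
Scented candle €13.32: general merchandise → 9% → €1.20
Six-pack IPA €15.61: alcoholic beverages → 10.5% → €1.64
Floor lamp €138.68: furniture → 3% → €4.16
Storage bin €10.57: general merchandise → 9% → €0.95
Pack of socks €14.96: apparel, under €175.00 → 0% → €0.00
USB-C hub €79.43: consumer electronics → 8.5% → €6.75
Dresser €621.87: furniture → 3% → €18.66
Wireless router €209.75: consumer electronics → 8.5% → €17.83
Bookshelf €118.87: furniture → 3% → €3.57
Total tax = €17.38 + €1.16 + €1.20 + €1.64 + €4.16 + €0.95 + €6.75 + €18.66 + €17.83 + €3.57 = €73.30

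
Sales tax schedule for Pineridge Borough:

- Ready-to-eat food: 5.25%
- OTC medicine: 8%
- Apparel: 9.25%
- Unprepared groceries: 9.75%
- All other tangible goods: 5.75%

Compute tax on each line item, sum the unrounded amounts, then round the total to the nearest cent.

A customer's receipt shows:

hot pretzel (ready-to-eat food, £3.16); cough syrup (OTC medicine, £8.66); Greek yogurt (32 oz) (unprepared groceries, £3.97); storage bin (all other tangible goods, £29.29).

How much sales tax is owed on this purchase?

Hot pretzel £3.16: ready-to-eat food → 5.25% → £0.1659
Cough syrup £8.66: OTC medicine → 8% → £0.6928
Greek yogurt (32 oz) £3.97: unprepared groceries → 9.75% → £0.387075
Storage bin £29.29: all other tangible goods → 5.75% → £1.684175
Unrounded tax sum = £2.92995 → £2.93

£2.93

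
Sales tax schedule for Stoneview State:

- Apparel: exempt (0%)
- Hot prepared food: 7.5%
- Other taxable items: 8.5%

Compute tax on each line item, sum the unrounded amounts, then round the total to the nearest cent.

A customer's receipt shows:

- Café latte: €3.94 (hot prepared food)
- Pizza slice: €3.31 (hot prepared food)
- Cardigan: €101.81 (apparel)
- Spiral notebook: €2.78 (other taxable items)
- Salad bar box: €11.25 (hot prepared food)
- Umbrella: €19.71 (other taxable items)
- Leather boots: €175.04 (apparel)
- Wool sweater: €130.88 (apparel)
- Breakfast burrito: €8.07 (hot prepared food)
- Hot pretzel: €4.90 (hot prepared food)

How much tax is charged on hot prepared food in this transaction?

Café latte €3.94: hot prepared food → 7.5% → €0.2955
Pizza slice €3.31: hot prepared food → 7.5% → €0.24825
Salad bar box €11.25: hot prepared food → 7.5% → €0.84375
Breakfast burrito €8.07: hot prepared food → 7.5% → €0.60525
Hot pretzel €4.90: hot prepared food → 7.5% → €0.3675
Tax on hot prepared food: unrounded sum = €2.36025 → €2.36

€2.36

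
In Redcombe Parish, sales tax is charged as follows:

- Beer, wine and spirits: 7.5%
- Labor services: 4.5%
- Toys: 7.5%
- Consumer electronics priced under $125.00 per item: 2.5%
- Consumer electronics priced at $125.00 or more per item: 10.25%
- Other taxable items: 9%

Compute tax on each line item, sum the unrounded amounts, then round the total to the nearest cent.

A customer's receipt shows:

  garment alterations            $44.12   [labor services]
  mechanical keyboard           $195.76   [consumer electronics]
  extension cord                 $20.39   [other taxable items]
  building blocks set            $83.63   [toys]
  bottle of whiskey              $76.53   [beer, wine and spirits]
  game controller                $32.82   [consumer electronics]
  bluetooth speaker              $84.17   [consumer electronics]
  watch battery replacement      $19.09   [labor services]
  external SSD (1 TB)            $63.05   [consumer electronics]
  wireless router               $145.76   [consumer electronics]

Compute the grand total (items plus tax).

$821.52

Garment alterations $44.12: labor services → 4.5% → $1.9854
Mechanical keyboard $195.76: consumer electronics, $125.00 or more → 10.25% → $20.0654
Extension cord $20.39: other taxable items → 9% → $1.8351
Building blocks set $83.63: toys → 7.5% → $6.27225
Bottle of whiskey $76.53: beer, wine and spirits → 7.5% → $5.73975
Game controller $32.82: consumer electronics, under $125.00 → 2.5% → $0.8205
Bluetooth speaker $84.17: consumer electronics, under $125.00 → 2.5% → $2.10425
Watch battery replacement $19.09: labor services → 4.5% → $0.85905
External SSD (1 TB) $63.05: consumer electronics, under $125.00 → 2.5% → $1.57625
Wireless router $145.76: consumer electronics, $125.00 or more → 10.25% → $14.9404
Subtotal = $765.32; unrounded tax = $56.19835 → $56.20; total due = $821.52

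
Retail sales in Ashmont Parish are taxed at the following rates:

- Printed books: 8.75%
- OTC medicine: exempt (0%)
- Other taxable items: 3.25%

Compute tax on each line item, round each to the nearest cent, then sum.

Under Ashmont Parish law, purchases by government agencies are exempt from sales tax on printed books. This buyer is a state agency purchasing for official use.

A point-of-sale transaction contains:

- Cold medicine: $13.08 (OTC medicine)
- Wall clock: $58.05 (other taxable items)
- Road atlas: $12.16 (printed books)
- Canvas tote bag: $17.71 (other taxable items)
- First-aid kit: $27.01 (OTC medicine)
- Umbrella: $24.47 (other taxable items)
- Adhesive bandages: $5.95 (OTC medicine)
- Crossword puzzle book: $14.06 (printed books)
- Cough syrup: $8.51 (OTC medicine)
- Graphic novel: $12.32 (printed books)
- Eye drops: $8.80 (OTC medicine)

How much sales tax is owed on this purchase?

$3.27

Cold medicine $13.08: OTC medicine → 0% → $0.00
Wall clock $58.05: other taxable items → 3.25% → $1.89
Road atlas $12.16: printed books, buyer-exempt → 0% → $0.00
Canvas tote bag $17.71: other taxable items → 3.25% → $0.58
First-aid kit $27.01: OTC medicine → 0% → $0.00
Umbrella $24.47: other taxable items → 3.25% → $0.80
Adhesive bandages $5.95: OTC medicine → 0% → $0.00
Crossword puzzle book $14.06: printed books, buyer-exempt → 0% → $0.00
Cough syrup $8.51: OTC medicine → 0% → $0.00
Graphic novel $12.32: printed books, buyer-exempt → 0% → $0.00
Eye drops $8.80: OTC medicine → 0% → $0.00
Total tax = $1.89 + $0.58 + $0.80 = $3.27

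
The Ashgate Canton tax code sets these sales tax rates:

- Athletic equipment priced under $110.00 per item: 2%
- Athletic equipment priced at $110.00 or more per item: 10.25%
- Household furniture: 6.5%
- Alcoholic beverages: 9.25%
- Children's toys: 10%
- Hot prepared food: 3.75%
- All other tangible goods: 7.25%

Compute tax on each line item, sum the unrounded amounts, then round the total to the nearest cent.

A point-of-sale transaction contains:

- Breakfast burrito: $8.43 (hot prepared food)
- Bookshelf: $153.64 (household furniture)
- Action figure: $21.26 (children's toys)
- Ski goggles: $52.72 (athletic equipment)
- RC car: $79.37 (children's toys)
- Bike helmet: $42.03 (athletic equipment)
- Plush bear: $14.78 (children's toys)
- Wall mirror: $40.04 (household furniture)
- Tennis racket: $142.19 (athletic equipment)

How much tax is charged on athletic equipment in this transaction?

Ski goggles $52.72: athletic equipment, under $110.00 → 2% → $1.0544
Bike helmet $42.03: athletic equipment, under $110.00 → 2% → $0.8406
Tennis racket $142.19: athletic equipment, $110.00 or more → 10.25% → $14.574475
Tax on athletic equipment: unrounded sum = $16.469475 → $16.47

$16.47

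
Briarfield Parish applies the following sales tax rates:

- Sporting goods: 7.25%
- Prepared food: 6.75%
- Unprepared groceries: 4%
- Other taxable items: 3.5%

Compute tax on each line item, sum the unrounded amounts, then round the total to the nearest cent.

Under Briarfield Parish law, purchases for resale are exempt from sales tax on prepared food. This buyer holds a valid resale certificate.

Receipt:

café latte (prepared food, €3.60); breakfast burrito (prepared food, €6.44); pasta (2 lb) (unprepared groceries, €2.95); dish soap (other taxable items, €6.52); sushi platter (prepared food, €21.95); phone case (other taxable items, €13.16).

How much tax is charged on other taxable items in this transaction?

Dish soap €6.52: other taxable items → 3.5% → €0.2282
Phone case €13.16: other taxable items → 3.5% → €0.4606
Tax on other taxable items: unrounded sum = €0.6888 → €0.69

€0.69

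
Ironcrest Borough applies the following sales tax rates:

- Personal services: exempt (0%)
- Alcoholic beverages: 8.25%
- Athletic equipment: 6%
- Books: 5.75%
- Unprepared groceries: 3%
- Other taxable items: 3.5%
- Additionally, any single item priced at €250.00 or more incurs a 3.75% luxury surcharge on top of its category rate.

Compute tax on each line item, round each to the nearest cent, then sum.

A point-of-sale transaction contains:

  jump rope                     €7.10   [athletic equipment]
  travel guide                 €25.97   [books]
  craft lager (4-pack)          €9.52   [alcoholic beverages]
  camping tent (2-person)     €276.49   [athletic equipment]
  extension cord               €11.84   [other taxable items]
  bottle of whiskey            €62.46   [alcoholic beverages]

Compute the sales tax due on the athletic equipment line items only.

Jump rope €7.10: athletic equipment → 6% → €0.43
Camping tent (2-person) €276.49: athletic equipment → 6% + 3.75% surcharge = 9.75% → €26.96
Tax on athletic equipment = €0.43 + €26.96 = €27.39

€27.39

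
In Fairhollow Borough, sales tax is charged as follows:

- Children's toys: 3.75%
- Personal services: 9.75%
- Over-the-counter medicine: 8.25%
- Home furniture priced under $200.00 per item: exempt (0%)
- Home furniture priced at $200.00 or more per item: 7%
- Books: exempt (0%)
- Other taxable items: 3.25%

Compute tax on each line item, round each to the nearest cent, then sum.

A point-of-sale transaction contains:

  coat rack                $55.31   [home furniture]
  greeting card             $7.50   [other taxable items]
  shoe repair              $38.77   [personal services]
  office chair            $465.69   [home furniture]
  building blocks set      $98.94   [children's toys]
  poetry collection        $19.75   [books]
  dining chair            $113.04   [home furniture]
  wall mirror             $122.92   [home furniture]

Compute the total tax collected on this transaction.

Coat rack $55.31: home furniture, under $200.00 → 0% → $0.00
Greeting card $7.50: other taxable items → 3.25% → $0.24
Shoe repair $38.77: personal services → 9.75% → $3.78
Office chair $465.69: home furniture, $200.00 or more → 7% → $32.60
Building blocks set $98.94: children's toys → 3.75% → $3.71
Poetry collection $19.75: books → 0% → $0.00
Dining chair $113.04: home furniture, under $200.00 → 0% → $0.00
Wall mirror $122.92: home furniture, under $200.00 → 0% → $0.00
Total tax = $0.24 + $3.78 + $32.60 + $3.71 = $40.33

$40.33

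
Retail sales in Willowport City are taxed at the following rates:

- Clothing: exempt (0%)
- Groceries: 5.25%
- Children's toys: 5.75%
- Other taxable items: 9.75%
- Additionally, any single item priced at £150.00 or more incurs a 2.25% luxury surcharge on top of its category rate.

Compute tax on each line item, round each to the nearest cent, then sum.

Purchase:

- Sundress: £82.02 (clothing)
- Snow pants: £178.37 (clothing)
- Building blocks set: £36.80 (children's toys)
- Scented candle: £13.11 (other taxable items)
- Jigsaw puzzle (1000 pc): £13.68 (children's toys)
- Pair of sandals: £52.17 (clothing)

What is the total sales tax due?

Sundress £82.02: clothing → 0% → £0.00
Snow pants £178.37: clothing → 0% + 2.25% surcharge = 2.25% → £4.01
Building blocks set £36.80: children's toys → 5.75% → £2.12
Scented candle £13.11: other taxable items → 9.75% → £1.28
Jigsaw puzzle (1000 pc) £13.68: children's toys → 5.75% → £0.79
Pair of sandals £52.17: clothing → 0% → £0.00
Total tax = £4.01 + £2.12 + £1.28 + £0.79 = £8.20

£8.20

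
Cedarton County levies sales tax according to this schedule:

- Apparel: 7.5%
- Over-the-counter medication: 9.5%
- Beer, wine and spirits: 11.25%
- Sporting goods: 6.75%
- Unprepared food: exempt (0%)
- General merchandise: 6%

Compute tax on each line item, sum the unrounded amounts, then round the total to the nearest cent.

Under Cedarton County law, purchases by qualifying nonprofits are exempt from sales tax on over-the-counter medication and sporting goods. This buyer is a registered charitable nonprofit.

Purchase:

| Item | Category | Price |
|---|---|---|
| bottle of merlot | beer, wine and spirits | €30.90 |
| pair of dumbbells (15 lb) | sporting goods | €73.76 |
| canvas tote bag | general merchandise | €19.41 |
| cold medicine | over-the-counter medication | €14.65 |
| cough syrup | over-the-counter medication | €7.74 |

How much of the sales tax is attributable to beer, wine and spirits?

€3.48

Bottle of merlot €30.90: beer, wine and spirits → 11.25% → €3.47625
Tax on beer, wine and spirits: unrounded sum = €3.47625 → €3.48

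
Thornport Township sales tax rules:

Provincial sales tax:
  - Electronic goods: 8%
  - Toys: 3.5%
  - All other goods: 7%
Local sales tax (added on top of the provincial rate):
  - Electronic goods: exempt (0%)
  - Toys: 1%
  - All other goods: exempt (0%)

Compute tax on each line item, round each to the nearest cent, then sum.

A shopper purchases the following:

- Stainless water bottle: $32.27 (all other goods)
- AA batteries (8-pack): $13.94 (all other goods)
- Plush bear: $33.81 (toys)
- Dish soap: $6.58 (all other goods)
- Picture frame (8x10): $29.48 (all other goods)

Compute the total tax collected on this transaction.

$7.28

Stainless water bottle $32.27: all other goods → 7% + 0% local = 7% → $2.26
AA batteries (8-pack) $13.94: all other goods → 7% + 0% local = 7% → $0.98
Plush bear $33.81: toys → 3.5% + 1% local = 4.5% → $1.52
Dish soap $6.58: all other goods → 7% + 0% local = 7% → $0.46
Picture frame (8x10) $29.48: all other goods → 7% + 0% local = 7% → $2.06
Total tax = $2.26 + $0.98 + $1.52 + $0.46 + $2.06 = $7.28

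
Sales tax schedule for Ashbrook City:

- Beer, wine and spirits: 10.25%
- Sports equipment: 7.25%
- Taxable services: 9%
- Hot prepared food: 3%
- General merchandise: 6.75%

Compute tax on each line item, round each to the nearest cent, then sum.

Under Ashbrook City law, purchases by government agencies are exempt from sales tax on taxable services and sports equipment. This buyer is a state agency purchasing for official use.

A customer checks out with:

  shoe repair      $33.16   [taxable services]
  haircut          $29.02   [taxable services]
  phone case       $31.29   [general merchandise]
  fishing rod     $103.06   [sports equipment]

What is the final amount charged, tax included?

$198.64

Shoe repair $33.16: taxable services, buyer-exempt → 0% → $0.00
Haircut $29.02: taxable services, buyer-exempt → 0% → $0.00
Phone case $31.29: general merchandise → 6.75% → $2.11
Fishing rod $103.06: sports equipment, buyer-exempt → 0% → $0.00
Subtotal = $196.53; tax = $2.11; total due = $198.64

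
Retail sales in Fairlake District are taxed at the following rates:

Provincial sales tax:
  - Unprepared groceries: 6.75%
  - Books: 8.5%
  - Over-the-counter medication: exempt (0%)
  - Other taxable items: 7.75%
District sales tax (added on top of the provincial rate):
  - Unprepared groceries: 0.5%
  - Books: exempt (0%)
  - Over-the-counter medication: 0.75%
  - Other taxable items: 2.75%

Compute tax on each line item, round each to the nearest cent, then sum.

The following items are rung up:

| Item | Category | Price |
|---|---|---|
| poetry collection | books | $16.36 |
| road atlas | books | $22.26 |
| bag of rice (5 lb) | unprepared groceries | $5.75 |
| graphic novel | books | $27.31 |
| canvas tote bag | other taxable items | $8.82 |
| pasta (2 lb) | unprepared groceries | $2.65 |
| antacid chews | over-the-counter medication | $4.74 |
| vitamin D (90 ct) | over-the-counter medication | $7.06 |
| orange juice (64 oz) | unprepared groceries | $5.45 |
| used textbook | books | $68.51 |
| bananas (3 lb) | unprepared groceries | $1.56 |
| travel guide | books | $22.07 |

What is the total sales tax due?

$15.44

Poetry collection $16.36: books → 8.5% + 0% district = 8.5% → $1.39
Road atlas $22.26: books → 8.5% + 0% district = 8.5% → $1.89
Bag of rice (5 lb) $5.75: unprepared groceries → 6.75% + 0.5% district = 7.25% → $0.42
Graphic novel $27.31: books → 8.5% + 0% district = 8.5% → $2.32
Canvas tote bag $8.82: other taxable items → 7.75% + 2.75% district = 10.5% → $0.93
Pasta (2 lb) $2.65: unprepared groceries → 6.75% + 0.5% district = 7.25% → $0.19
Antacid chews $4.74: over-the-counter medication → 0% + 0.75% district = 0.75% → $0.04
Vitamin D (90 ct) $7.06: over-the-counter medication → 0% + 0.75% district = 0.75% → $0.05
Orange juice (64 oz) $5.45: unprepared groceries → 6.75% + 0.5% district = 7.25% → $0.40
Used textbook $68.51: books → 8.5% + 0% district = 8.5% → $5.82
Bananas (3 lb) $1.56: unprepared groceries → 6.75% + 0.5% district = 7.25% → $0.11
Travel guide $22.07: books → 8.5% + 0% district = 8.5% → $1.88
Total tax = $1.39 + $1.89 + $0.42 + $2.32 + $0.93 + $0.19 + $0.04 + $0.05 + $0.40 + $5.82 + $0.11 + $1.88 = $15.44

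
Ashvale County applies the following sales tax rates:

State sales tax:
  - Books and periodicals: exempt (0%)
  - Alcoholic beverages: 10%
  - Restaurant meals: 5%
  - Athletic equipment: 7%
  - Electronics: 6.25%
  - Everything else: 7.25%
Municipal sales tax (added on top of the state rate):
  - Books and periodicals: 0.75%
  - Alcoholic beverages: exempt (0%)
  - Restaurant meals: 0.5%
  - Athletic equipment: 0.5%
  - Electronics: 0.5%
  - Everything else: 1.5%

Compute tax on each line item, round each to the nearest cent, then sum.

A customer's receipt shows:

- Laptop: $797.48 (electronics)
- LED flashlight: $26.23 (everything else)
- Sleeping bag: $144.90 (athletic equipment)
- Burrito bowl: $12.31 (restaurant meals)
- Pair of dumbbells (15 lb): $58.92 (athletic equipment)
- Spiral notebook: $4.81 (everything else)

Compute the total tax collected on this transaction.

$72.52

Laptop $797.48: electronics → 6.25% + 0.5% municipal = 6.75% → $53.83
LED flashlight $26.23: everything else → 7.25% + 1.5% municipal = 8.75% → $2.30
Sleeping bag $144.90: athletic equipment → 7% + 0.5% municipal = 7.5% → $10.87
Burrito bowl $12.31: restaurant meals → 5% + 0.5% municipal = 5.5% → $0.68
Pair of dumbbells (15 lb) $58.92: athletic equipment → 7% + 0.5% municipal = 7.5% → $4.42
Spiral notebook $4.81: everything else → 7.25% + 1.5% municipal = 8.75% → $0.42
Total tax = $53.83 + $2.30 + $10.87 + $0.68 + $4.42 + $0.42 = $72.52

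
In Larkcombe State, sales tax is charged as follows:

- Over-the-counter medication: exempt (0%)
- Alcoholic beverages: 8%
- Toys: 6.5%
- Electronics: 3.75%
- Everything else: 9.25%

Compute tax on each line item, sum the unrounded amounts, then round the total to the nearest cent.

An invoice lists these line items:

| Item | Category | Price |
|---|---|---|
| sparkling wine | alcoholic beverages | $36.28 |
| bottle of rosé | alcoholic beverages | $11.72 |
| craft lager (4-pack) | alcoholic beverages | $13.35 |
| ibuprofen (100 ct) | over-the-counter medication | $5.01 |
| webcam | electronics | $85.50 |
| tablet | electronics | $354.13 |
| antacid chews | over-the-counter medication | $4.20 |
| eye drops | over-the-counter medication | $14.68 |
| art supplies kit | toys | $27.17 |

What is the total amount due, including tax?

Sparkling wine $36.28: alcoholic beverages → 8% → $2.9024
Bottle of rosé $11.72: alcoholic beverages → 8% → $0.9376
Craft lager (4-pack) $13.35: alcoholic beverages → 8% → $1.068
Ibuprofen (100 ct) $5.01: over-the-counter medication → 0% → $0.00
Webcam $85.50: electronics → 3.75% → $3.20625
Tablet $354.13: electronics → 3.75% → $13.279875
Antacid chews $4.20: over-the-counter medication → 0% → $0.00
Eye drops $14.68: over-the-counter medication → 0% → $0.00
Art supplies kit $27.17: toys → 6.5% → $1.76605
Subtotal = $552.04; unrounded tax = $23.160175 → $23.16; total due = $575.20

$575.20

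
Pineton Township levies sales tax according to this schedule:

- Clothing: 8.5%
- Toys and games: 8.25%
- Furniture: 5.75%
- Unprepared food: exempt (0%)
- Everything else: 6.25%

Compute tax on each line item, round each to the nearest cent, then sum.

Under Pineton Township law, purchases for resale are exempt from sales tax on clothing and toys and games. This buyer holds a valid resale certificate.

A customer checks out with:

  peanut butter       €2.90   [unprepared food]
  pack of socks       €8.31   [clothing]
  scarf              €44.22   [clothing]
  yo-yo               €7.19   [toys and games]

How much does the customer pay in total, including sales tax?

Peanut butter €2.90: unprepared food → 0% → €0.00
Pack of socks €8.31: clothing, buyer-exempt → 0% → €0.00
Scarf €44.22: clothing, buyer-exempt → 0% → €0.00
Yo-yo €7.19: toys and games, buyer-exempt → 0% → €0.00
Subtotal = €62.62; tax = €0.00; total due = €62.62

€62.62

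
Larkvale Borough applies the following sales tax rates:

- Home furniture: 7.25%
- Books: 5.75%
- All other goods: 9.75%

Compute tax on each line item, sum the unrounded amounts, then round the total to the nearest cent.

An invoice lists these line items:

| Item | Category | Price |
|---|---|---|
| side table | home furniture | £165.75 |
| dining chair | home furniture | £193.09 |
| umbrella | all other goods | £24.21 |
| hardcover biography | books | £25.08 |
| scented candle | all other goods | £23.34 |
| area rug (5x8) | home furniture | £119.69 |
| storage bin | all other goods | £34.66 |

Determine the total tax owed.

£44.15

Side table £165.75: home furniture → 7.25% → £12.016875
Dining chair £193.09: home furniture → 7.25% → £13.999025
Umbrella £24.21: all other goods → 9.75% → £2.360475
Hardcover biography £25.08: books → 5.75% → £1.4421
Scented candle £23.34: all other goods → 9.75% → £2.27565
Area rug (5x8) £119.69: home furniture → 7.25% → £8.677525
Storage bin £34.66: all other goods → 9.75% → £3.37935
Unrounded tax sum = £44.151 → £44.15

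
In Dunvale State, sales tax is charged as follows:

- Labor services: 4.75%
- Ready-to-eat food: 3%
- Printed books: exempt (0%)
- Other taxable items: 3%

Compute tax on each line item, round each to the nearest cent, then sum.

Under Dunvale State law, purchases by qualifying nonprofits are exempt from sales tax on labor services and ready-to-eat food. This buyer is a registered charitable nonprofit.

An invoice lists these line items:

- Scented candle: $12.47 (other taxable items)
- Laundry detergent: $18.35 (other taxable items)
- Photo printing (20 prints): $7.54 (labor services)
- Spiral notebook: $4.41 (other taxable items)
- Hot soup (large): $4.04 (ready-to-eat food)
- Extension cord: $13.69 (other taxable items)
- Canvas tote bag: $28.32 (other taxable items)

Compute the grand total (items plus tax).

$91.13

Scented candle $12.47: other taxable items → 3% → $0.37
Laundry detergent $18.35: other taxable items → 3% → $0.55
Photo printing (20 prints) $7.54: labor services, buyer-exempt → 0% → $0.00
Spiral notebook $4.41: other taxable items → 3% → $0.13
Hot soup (large) $4.04: ready-to-eat food, buyer-exempt → 0% → $0.00
Extension cord $13.69: other taxable items → 3% → $0.41
Canvas tote bag $28.32: other taxable items → 3% → $0.85
Subtotal = $88.82; tax = $2.31; total due = $91.13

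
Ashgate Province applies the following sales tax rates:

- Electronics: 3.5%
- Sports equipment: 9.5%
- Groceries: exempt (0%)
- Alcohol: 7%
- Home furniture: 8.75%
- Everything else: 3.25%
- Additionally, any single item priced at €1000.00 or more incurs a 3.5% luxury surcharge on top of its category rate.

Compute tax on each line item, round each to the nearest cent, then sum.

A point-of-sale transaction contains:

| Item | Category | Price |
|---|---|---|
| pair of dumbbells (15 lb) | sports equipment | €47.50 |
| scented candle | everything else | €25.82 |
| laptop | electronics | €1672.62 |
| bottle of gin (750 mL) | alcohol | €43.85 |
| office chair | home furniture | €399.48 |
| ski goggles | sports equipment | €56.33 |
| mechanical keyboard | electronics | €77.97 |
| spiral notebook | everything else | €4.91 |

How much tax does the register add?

€168.69

Pair of dumbbells (15 lb) €47.50: sports equipment → 9.5% → €4.51
Scented candle €25.82: everything else → 3.25% → €0.84
Laptop €1672.62: electronics → 3.5% + 3.5% surcharge = 7% → €117.08
Bottle of gin (750 mL) €43.85: alcohol → 7% → €3.07
Office chair €399.48: home furniture → 8.75% → €34.95
Ski goggles €56.33: sports equipment → 9.5% → €5.35
Mechanical keyboard €77.97: electronics → 3.5% → €2.73
Spiral notebook €4.91: everything else → 3.25% → €0.16
Total tax = €4.51 + €0.84 + €117.08 + €3.07 + €34.95 + €5.35 + €2.73 + €0.16 = €168.69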